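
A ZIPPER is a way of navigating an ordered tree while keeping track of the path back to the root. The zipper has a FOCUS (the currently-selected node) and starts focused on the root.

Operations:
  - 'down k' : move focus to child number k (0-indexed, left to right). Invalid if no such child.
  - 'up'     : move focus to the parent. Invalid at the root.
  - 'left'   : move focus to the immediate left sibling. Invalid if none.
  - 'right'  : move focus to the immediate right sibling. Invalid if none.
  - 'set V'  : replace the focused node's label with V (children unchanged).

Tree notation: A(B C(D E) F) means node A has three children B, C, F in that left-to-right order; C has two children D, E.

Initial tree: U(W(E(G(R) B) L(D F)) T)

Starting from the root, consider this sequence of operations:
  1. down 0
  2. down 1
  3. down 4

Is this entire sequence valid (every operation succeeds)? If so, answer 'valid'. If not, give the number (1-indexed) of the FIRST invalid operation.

Answer: 3

Derivation:
Step 1 (down 0): focus=W path=0 depth=1 children=['E', 'L'] left=[] right=['T'] parent=U
Step 2 (down 1): focus=L path=0/1 depth=2 children=['D', 'F'] left=['E'] right=[] parent=W
Step 3 (down 4): INVALID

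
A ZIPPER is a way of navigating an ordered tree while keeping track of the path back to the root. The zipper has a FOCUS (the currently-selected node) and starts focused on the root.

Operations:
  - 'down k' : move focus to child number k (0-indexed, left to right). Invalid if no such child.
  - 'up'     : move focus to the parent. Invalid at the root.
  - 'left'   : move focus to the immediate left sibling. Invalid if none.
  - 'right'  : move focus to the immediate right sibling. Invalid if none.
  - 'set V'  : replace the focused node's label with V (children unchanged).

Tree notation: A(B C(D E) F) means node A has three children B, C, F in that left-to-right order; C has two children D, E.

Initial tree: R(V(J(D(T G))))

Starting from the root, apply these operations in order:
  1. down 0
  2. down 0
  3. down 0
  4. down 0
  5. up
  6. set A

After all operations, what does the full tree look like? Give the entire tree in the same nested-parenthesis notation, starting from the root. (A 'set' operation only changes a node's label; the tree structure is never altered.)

Answer: R(V(J(A(T G))))

Derivation:
Step 1 (down 0): focus=V path=0 depth=1 children=['J'] left=[] right=[] parent=R
Step 2 (down 0): focus=J path=0/0 depth=2 children=['D'] left=[] right=[] parent=V
Step 3 (down 0): focus=D path=0/0/0 depth=3 children=['T', 'G'] left=[] right=[] parent=J
Step 4 (down 0): focus=T path=0/0/0/0 depth=4 children=[] left=[] right=['G'] parent=D
Step 5 (up): focus=D path=0/0/0 depth=3 children=['T', 'G'] left=[] right=[] parent=J
Step 6 (set A): focus=A path=0/0/0 depth=3 children=['T', 'G'] left=[] right=[] parent=J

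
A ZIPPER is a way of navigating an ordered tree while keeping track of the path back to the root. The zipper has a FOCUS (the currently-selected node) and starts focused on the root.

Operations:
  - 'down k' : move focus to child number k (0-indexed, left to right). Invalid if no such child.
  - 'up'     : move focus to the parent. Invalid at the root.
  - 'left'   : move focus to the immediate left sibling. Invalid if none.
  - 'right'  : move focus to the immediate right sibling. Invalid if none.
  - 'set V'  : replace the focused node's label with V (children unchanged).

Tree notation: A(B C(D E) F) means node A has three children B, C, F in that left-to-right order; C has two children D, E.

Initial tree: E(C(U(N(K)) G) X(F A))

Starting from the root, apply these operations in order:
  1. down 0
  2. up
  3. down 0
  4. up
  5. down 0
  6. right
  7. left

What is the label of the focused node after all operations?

Step 1 (down 0): focus=C path=0 depth=1 children=['U', 'G'] left=[] right=['X'] parent=E
Step 2 (up): focus=E path=root depth=0 children=['C', 'X'] (at root)
Step 3 (down 0): focus=C path=0 depth=1 children=['U', 'G'] left=[] right=['X'] parent=E
Step 4 (up): focus=E path=root depth=0 children=['C', 'X'] (at root)
Step 5 (down 0): focus=C path=0 depth=1 children=['U', 'G'] left=[] right=['X'] parent=E
Step 6 (right): focus=X path=1 depth=1 children=['F', 'A'] left=['C'] right=[] parent=E
Step 7 (left): focus=C path=0 depth=1 children=['U', 'G'] left=[] right=['X'] parent=E

Answer: C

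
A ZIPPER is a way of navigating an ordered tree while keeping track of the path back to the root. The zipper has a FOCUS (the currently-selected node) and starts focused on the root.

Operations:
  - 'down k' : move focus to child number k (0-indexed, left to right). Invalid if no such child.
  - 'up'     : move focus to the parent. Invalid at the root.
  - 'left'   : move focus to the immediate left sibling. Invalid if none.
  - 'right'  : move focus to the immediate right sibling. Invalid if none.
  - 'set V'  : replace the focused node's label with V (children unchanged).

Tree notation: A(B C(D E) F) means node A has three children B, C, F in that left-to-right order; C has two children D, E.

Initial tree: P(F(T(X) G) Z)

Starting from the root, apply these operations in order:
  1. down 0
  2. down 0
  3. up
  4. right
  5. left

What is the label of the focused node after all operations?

Answer: F

Derivation:
Step 1 (down 0): focus=F path=0 depth=1 children=['T', 'G'] left=[] right=['Z'] parent=P
Step 2 (down 0): focus=T path=0/0 depth=2 children=['X'] left=[] right=['G'] parent=F
Step 3 (up): focus=F path=0 depth=1 children=['T', 'G'] left=[] right=['Z'] parent=P
Step 4 (right): focus=Z path=1 depth=1 children=[] left=['F'] right=[] parent=P
Step 5 (left): focus=F path=0 depth=1 children=['T', 'G'] left=[] right=['Z'] parent=P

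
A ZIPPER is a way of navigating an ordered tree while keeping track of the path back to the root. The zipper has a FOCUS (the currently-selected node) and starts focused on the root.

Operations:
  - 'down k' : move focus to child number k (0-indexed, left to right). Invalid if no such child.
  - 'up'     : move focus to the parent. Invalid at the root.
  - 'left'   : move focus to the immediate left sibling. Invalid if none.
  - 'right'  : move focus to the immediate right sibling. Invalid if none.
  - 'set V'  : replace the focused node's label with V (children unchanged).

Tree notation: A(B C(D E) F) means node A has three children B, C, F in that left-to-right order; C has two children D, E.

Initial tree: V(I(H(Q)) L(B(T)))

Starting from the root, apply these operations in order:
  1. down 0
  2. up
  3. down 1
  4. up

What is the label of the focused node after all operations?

Step 1 (down 0): focus=I path=0 depth=1 children=['H'] left=[] right=['L'] parent=V
Step 2 (up): focus=V path=root depth=0 children=['I', 'L'] (at root)
Step 3 (down 1): focus=L path=1 depth=1 children=['B'] left=['I'] right=[] parent=V
Step 4 (up): focus=V path=root depth=0 children=['I', 'L'] (at root)

Answer: V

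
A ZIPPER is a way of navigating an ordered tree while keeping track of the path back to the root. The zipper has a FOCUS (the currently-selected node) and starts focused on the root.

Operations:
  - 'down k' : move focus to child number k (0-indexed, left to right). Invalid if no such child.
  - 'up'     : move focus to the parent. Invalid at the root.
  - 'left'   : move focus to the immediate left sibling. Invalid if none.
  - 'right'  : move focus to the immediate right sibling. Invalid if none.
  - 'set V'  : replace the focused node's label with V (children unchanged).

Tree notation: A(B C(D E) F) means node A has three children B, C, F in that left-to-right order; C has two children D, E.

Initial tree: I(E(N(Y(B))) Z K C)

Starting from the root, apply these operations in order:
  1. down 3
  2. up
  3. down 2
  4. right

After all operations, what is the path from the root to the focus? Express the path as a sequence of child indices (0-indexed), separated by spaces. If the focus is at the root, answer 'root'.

Step 1 (down 3): focus=C path=3 depth=1 children=[] left=['E', 'Z', 'K'] right=[] parent=I
Step 2 (up): focus=I path=root depth=0 children=['E', 'Z', 'K', 'C'] (at root)
Step 3 (down 2): focus=K path=2 depth=1 children=[] left=['E', 'Z'] right=['C'] parent=I
Step 4 (right): focus=C path=3 depth=1 children=[] left=['E', 'Z', 'K'] right=[] parent=I

Answer: 3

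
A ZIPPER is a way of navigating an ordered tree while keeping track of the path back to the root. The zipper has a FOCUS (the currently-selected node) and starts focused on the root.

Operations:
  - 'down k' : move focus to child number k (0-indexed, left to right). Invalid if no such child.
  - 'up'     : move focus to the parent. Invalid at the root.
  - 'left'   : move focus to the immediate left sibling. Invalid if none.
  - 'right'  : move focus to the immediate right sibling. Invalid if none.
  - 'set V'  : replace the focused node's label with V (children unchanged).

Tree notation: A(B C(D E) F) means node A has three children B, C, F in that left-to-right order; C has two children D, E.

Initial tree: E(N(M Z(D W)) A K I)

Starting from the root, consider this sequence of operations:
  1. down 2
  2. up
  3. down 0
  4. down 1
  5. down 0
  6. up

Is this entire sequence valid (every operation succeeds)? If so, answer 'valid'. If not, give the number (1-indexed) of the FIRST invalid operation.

Answer: valid

Derivation:
Step 1 (down 2): focus=K path=2 depth=1 children=[] left=['N', 'A'] right=['I'] parent=E
Step 2 (up): focus=E path=root depth=0 children=['N', 'A', 'K', 'I'] (at root)
Step 3 (down 0): focus=N path=0 depth=1 children=['M', 'Z'] left=[] right=['A', 'K', 'I'] parent=E
Step 4 (down 1): focus=Z path=0/1 depth=2 children=['D', 'W'] left=['M'] right=[] parent=N
Step 5 (down 0): focus=D path=0/1/0 depth=3 children=[] left=[] right=['W'] parent=Z
Step 6 (up): focus=Z path=0/1 depth=2 children=['D', 'W'] left=['M'] right=[] parent=N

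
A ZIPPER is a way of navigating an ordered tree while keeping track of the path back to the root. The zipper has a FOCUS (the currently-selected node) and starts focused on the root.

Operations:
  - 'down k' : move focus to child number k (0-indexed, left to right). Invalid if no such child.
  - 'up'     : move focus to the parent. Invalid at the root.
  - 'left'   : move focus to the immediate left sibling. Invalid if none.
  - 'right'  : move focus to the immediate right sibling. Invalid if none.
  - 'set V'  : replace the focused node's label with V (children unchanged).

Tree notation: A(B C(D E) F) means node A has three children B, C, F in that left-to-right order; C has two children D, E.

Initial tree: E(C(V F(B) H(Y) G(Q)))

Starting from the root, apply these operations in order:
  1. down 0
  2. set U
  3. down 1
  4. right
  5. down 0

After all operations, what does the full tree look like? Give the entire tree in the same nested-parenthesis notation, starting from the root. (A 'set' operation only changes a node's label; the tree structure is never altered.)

Step 1 (down 0): focus=C path=0 depth=1 children=['V', 'F', 'H', 'G'] left=[] right=[] parent=E
Step 2 (set U): focus=U path=0 depth=1 children=['V', 'F', 'H', 'G'] left=[] right=[] parent=E
Step 3 (down 1): focus=F path=0/1 depth=2 children=['B'] left=['V'] right=['H', 'G'] parent=U
Step 4 (right): focus=H path=0/2 depth=2 children=['Y'] left=['V', 'F'] right=['G'] parent=U
Step 5 (down 0): focus=Y path=0/2/0 depth=3 children=[] left=[] right=[] parent=H

Answer: E(U(V F(B) H(Y) G(Q)))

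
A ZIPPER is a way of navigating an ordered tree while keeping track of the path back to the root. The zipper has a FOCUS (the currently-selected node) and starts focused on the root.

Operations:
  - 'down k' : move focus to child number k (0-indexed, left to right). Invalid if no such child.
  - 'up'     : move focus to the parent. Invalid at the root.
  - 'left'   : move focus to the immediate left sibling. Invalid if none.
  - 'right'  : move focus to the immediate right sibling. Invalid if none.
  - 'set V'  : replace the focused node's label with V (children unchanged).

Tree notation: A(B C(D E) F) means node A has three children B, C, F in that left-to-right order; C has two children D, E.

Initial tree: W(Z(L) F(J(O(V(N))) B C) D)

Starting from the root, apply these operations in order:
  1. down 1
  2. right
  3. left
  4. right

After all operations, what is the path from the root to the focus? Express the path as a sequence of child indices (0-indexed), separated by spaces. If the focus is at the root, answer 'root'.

Answer: 2

Derivation:
Step 1 (down 1): focus=F path=1 depth=1 children=['J', 'B', 'C'] left=['Z'] right=['D'] parent=W
Step 2 (right): focus=D path=2 depth=1 children=[] left=['Z', 'F'] right=[] parent=W
Step 3 (left): focus=F path=1 depth=1 children=['J', 'B', 'C'] left=['Z'] right=['D'] parent=W
Step 4 (right): focus=D path=2 depth=1 children=[] left=['Z', 'F'] right=[] parent=W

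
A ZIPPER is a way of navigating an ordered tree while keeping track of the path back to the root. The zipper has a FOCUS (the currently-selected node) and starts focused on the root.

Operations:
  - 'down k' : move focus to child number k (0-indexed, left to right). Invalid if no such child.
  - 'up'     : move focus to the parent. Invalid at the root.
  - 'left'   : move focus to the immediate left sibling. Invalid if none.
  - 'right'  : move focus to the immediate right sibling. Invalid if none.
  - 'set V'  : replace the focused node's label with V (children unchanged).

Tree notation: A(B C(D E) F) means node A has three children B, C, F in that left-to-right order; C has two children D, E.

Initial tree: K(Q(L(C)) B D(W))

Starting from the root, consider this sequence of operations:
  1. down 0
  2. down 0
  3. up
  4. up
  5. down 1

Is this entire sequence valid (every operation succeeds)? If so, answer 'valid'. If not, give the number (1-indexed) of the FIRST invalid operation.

Step 1 (down 0): focus=Q path=0 depth=1 children=['L'] left=[] right=['B', 'D'] parent=K
Step 2 (down 0): focus=L path=0/0 depth=2 children=['C'] left=[] right=[] parent=Q
Step 3 (up): focus=Q path=0 depth=1 children=['L'] left=[] right=['B', 'D'] parent=K
Step 4 (up): focus=K path=root depth=0 children=['Q', 'B', 'D'] (at root)
Step 5 (down 1): focus=B path=1 depth=1 children=[] left=['Q'] right=['D'] parent=K

Answer: valid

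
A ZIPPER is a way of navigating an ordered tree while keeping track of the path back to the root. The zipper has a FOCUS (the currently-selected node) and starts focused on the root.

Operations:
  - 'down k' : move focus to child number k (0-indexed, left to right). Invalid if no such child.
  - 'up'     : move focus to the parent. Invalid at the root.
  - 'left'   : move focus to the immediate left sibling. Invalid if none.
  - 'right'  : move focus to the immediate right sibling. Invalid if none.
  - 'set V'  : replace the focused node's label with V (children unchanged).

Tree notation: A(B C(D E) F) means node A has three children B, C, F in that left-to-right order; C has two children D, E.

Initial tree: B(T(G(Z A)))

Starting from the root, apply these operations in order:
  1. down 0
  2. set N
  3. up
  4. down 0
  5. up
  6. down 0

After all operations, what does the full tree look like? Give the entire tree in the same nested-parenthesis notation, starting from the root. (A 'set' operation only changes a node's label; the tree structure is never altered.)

Answer: B(N(G(Z A)))

Derivation:
Step 1 (down 0): focus=T path=0 depth=1 children=['G'] left=[] right=[] parent=B
Step 2 (set N): focus=N path=0 depth=1 children=['G'] left=[] right=[] parent=B
Step 3 (up): focus=B path=root depth=0 children=['N'] (at root)
Step 4 (down 0): focus=N path=0 depth=1 children=['G'] left=[] right=[] parent=B
Step 5 (up): focus=B path=root depth=0 children=['N'] (at root)
Step 6 (down 0): focus=N path=0 depth=1 children=['G'] left=[] right=[] parent=B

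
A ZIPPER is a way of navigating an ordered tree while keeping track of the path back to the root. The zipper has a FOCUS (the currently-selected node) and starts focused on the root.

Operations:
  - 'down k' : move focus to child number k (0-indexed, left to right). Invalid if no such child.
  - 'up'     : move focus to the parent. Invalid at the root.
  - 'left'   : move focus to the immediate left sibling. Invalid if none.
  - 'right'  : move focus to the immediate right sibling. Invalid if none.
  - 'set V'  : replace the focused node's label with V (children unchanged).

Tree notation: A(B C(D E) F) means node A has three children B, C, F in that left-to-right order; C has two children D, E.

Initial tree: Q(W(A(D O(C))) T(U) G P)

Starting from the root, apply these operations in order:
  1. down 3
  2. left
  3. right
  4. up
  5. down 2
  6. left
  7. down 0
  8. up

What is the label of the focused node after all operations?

Step 1 (down 3): focus=P path=3 depth=1 children=[] left=['W', 'T', 'G'] right=[] parent=Q
Step 2 (left): focus=G path=2 depth=1 children=[] left=['W', 'T'] right=['P'] parent=Q
Step 3 (right): focus=P path=3 depth=1 children=[] left=['W', 'T', 'G'] right=[] parent=Q
Step 4 (up): focus=Q path=root depth=0 children=['W', 'T', 'G', 'P'] (at root)
Step 5 (down 2): focus=G path=2 depth=1 children=[] left=['W', 'T'] right=['P'] parent=Q
Step 6 (left): focus=T path=1 depth=1 children=['U'] left=['W'] right=['G', 'P'] parent=Q
Step 7 (down 0): focus=U path=1/0 depth=2 children=[] left=[] right=[] parent=T
Step 8 (up): focus=T path=1 depth=1 children=['U'] left=['W'] right=['G', 'P'] parent=Q

Answer: T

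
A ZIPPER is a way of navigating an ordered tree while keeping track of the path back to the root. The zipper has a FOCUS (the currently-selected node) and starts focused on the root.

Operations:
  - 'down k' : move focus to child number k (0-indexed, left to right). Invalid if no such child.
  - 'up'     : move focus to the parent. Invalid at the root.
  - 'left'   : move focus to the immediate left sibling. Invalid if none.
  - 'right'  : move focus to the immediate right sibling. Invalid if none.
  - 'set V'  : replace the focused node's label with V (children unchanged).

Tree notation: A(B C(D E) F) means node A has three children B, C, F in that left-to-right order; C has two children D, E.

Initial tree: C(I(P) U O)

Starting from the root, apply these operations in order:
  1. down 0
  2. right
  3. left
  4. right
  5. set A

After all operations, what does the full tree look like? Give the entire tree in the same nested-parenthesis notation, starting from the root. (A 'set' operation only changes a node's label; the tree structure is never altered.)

Answer: C(I(P) A O)

Derivation:
Step 1 (down 0): focus=I path=0 depth=1 children=['P'] left=[] right=['U', 'O'] parent=C
Step 2 (right): focus=U path=1 depth=1 children=[] left=['I'] right=['O'] parent=C
Step 3 (left): focus=I path=0 depth=1 children=['P'] left=[] right=['U', 'O'] parent=C
Step 4 (right): focus=U path=1 depth=1 children=[] left=['I'] right=['O'] parent=C
Step 5 (set A): focus=A path=1 depth=1 children=[] left=['I'] right=['O'] parent=C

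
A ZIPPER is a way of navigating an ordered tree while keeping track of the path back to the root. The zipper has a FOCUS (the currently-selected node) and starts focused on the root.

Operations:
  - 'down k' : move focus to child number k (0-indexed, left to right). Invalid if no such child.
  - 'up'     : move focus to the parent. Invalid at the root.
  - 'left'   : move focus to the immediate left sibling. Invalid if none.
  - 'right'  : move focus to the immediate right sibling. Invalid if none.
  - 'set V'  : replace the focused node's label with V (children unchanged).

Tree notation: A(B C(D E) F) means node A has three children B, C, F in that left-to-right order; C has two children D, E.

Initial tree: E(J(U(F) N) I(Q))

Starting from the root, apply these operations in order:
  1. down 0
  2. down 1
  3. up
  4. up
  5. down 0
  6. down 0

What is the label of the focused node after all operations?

Answer: U

Derivation:
Step 1 (down 0): focus=J path=0 depth=1 children=['U', 'N'] left=[] right=['I'] parent=E
Step 2 (down 1): focus=N path=0/1 depth=2 children=[] left=['U'] right=[] parent=J
Step 3 (up): focus=J path=0 depth=1 children=['U', 'N'] left=[] right=['I'] parent=E
Step 4 (up): focus=E path=root depth=0 children=['J', 'I'] (at root)
Step 5 (down 0): focus=J path=0 depth=1 children=['U', 'N'] left=[] right=['I'] parent=E
Step 6 (down 0): focus=U path=0/0 depth=2 children=['F'] left=[] right=['N'] parent=J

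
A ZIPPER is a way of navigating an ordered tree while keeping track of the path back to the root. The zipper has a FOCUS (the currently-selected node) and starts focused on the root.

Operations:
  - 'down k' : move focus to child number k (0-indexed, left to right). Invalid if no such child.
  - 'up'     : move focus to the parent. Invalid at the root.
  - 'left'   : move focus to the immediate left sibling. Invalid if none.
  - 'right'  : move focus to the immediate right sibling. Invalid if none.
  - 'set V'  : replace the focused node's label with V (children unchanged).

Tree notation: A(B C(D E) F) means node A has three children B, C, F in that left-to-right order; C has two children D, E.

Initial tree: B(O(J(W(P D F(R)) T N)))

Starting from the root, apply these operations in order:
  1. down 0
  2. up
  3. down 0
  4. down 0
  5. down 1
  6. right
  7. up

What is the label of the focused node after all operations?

Step 1 (down 0): focus=O path=0 depth=1 children=['J'] left=[] right=[] parent=B
Step 2 (up): focus=B path=root depth=0 children=['O'] (at root)
Step 3 (down 0): focus=O path=0 depth=1 children=['J'] left=[] right=[] parent=B
Step 4 (down 0): focus=J path=0/0 depth=2 children=['W', 'T', 'N'] left=[] right=[] parent=O
Step 5 (down 1): focus=T path=0/0/1 depth=3 children=[] left=['W'] right=['N'] parent=J
Step 6 (right): focus=N path=0/0/2 depth=3 children=[] left=['W', 'T'] right=[] parent=J
Step 7 (up): focus=J path=0/0 depth=2 children=['W', 'T', 'N'] left=[] right=[] parent=O

Answer: J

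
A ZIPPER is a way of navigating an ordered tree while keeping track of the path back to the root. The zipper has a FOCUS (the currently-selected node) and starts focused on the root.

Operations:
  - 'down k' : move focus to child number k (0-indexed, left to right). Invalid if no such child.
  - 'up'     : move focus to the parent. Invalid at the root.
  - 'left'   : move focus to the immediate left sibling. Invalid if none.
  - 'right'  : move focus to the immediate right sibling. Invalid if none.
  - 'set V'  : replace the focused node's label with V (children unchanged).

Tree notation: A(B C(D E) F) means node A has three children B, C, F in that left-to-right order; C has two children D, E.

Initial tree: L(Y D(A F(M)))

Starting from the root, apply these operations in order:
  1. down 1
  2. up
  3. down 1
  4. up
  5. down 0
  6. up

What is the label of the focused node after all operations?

Step 1 (down 1): focus=D path=1 depth=1 children=['A', 'F'] left=['Y'] right=[] parent=L
Step 2 (up): focus=L path=root depth=0 children=['Y', 'D'] (at root)
Step 3 (down 1): focus=D path=1 depth=1 children=['A', 'F'] left=['Y'] right=[] parent=L
Step 4 (up): focus=L path=root depth=0 children=['Y', 'D'] (at root)
Step 5 (down 0): focus=Y path=0 depth=1 children=[] left=[] right=['D'] parent=L
Step 6 (up): focus=L path=root depth=0 children=['Y', 'D'] (at root)

Answer: L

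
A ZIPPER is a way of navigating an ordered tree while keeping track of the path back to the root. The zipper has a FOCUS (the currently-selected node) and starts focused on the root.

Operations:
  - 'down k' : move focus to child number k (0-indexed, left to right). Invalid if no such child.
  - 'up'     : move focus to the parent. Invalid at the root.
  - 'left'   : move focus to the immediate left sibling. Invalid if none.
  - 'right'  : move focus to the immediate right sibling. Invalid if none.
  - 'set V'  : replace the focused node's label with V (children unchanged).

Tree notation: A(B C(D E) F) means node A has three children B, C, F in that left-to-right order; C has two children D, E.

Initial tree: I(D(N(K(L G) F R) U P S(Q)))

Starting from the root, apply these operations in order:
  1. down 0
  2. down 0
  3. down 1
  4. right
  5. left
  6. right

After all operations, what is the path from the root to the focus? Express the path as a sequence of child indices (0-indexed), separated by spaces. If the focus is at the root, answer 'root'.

Answer: 0 0 2

Derivation:
Step 1 (down 0): focus=D path=0 depth=1 children=['N', 'U', 'P', 'S'] left=[] right=[] parent=I
Step 2 (down 0): focus=N path=0/0 depth=2 children=['K', 'F', 'R'] left=[] right=['U', 'P', 'S'] parent=D
Step 3 (down 1): focus=F path=0/0/1 depth=3 children=[] left=['K'] right=['R'] parent=N
Step 4 (right): focus=R path=0/0/2 depth=3 children=[] left=['K', 'F'] right=[] parent=N
Step 5 (left): focus=F path=0/0/1 depth=3 children=[] left=['K'] right=['R'] parent=N
Step 6 (right): focus=R path=0/0/2 depth=3 children=[] left=['K', 'F'] right=[] parent=N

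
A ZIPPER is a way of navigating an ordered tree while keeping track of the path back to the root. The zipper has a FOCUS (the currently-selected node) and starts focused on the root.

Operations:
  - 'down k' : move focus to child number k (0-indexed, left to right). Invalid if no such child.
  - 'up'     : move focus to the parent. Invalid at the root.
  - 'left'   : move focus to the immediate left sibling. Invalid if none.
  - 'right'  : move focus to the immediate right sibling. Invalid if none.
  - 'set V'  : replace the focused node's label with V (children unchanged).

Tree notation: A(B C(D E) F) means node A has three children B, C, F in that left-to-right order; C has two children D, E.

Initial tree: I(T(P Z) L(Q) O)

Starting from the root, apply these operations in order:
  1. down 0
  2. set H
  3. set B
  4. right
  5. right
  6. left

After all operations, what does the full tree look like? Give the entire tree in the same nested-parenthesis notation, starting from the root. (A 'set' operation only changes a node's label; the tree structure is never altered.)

Step 1 (down 0): focus=T path=0 depth=1 children=['P', 'Z'] left=[] right=['L', 'O'] parent=I
Step 2 (set H): focus=H path=0 depth=1 children=['P', 'Z'] left=[] right=['L', 'O'] parent=I
Step 3 (set B): focus=B path=0 depth=1 children=['P', 'Z'] left=[] right=['L', 'O'] parent=I
Step 4 (right): focus=L path=1 depth=1 children=['Q'] left=['B'] right=['O'] parent=I
Step 5 (right): focus=O path=2 depth=1 children=[] left=['B', 'L'] right=[] parent=I
Step 6 (left): focus=L path=1 depth=1 children=['Q'] left=['B'] right=['O'] parent=I

Answer: I(B(P Z) L(Q) O)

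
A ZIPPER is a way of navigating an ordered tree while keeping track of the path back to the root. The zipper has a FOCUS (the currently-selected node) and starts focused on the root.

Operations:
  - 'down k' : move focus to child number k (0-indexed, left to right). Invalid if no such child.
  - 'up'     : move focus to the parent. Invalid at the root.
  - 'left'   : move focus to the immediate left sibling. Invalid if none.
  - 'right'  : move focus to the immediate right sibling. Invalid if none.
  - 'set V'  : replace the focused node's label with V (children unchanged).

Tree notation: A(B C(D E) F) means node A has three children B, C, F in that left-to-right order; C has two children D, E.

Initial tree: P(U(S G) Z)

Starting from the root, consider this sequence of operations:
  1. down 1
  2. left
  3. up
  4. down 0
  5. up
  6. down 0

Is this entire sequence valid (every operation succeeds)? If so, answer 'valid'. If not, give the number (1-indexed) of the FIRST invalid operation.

Step 1 (down 1): focus=Z path=1 depth=1 children=[] left=['U'] right=[] parent=P
Step 2 (left): focus=U path=0 depth=1 children=['S', 'G'] left=[] right=['Z'] parent=P
Step 3 (up): focus=P path=root depth=0 children=['U', 'Z'] (at root)
Step 4 (down 0): focus=U path=0 depth=1 children=['S', 'G'] left=[] right=['Z'] parent=P
Step 5 (up): focus=P path=root depth=0 children=['U', 'Z'] (at root)
Step 6 (down 0): focus=U path=0 depth=1 children=['S', 'G'] left=[] right=['Z'] parent=P

Answer: valid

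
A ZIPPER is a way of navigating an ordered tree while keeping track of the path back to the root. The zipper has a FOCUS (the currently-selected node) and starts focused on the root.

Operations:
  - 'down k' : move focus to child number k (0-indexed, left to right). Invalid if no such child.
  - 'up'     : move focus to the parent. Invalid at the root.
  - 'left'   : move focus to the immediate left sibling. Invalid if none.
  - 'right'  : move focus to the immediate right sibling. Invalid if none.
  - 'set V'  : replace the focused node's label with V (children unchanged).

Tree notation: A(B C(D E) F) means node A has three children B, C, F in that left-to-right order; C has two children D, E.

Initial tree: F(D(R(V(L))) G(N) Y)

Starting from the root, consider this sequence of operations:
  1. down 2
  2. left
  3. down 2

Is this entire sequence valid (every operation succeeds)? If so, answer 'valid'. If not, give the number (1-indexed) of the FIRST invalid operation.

Step 1 (down 2): focus=Y path=2 depth=1 children=[] left=['D', 'G'] right=[] parent=F
Step 2 (left): focus=G path=1 depth=1 children=['N'] left=['D'] right=['Y'] parent=F
Step 3 (down 2): INVALID

Answer: 3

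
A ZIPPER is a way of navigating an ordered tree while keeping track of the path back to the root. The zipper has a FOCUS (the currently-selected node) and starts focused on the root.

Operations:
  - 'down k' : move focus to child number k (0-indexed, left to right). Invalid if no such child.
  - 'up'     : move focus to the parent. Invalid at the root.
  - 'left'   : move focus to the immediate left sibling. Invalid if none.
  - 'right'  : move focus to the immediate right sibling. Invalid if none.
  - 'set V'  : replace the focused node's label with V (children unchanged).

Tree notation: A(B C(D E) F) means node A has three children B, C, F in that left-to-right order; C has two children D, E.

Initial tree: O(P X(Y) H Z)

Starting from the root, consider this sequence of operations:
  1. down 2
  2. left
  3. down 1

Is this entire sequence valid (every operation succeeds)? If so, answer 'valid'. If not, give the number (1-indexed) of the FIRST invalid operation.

Answer: 3

Derivation:
Step 1 (down 2): focus=H path=2 depth=1 children=[] left=['P', 'X'] right=['Z'] parent=O
Step 2 (left): focus=X path=1 depth=1 children=['Y'] left=['P'] right=['H', 'Z'] parent=O
Step 3 (down 1): INVALID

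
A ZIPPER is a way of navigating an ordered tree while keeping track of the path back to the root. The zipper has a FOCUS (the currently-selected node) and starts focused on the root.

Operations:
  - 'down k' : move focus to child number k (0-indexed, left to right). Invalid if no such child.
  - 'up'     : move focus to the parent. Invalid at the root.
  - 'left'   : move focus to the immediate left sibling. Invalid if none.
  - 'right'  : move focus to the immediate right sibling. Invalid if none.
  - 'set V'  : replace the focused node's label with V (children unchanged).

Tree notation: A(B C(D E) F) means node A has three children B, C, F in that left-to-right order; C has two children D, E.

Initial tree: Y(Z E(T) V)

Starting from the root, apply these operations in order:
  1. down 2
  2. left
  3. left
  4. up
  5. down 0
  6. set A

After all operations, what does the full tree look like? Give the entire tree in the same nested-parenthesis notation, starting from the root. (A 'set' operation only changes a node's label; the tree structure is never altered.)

Answer: Y(A E(T) V)

Derivation:
Step 1 (down 2): focus=V path=2 depth=1 children=[] left=['Z', 'E'] right=[] parent=Y
Step 2 (left): focus=E path=1 depth=1 children=['T'] left=['Z'] right=['V'] parent=Y
Step 3 (left): focus=Z path=0 depth=1 children=[] left=[] right=['E', 'V'] parent=Y
Step 4 (up): focus=Y path=root depth=0 children=['Z', 'E', 'V'] (at root)
Step 5 (down 0): focus=Z path=0 depth=1 children=[] left=[] right=['E', 'V'] parent=Y
Step 6 (set A): focus=A path=0 depth=1 children=[] left=[] right=['E', 'V'] parent=Y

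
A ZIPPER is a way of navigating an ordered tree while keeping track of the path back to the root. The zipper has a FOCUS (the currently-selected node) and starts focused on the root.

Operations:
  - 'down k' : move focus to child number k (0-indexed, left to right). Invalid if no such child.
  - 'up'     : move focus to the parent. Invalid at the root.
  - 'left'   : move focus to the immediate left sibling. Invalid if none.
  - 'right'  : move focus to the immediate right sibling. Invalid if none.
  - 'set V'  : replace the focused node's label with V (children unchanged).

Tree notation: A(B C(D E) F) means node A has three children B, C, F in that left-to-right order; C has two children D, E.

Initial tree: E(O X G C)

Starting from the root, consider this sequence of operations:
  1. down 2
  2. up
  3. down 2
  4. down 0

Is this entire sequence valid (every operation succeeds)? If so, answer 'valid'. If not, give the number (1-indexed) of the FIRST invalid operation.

Answer: 4

Derivation:
Step 1 (down 2): focus=G path=2 depth=1 children=[] left=['O', 'X'] right=['C'] parent=E
Step 2 (up): focus=E path=root depth=0 children=['O', 'X', 'G', 'C'] (at root)
Step 3 (down 2): focus=G path=2 depth=1 children=[] left=['O', 'X'] right=['C'] parent=E
Step 4 (down 0): INVALID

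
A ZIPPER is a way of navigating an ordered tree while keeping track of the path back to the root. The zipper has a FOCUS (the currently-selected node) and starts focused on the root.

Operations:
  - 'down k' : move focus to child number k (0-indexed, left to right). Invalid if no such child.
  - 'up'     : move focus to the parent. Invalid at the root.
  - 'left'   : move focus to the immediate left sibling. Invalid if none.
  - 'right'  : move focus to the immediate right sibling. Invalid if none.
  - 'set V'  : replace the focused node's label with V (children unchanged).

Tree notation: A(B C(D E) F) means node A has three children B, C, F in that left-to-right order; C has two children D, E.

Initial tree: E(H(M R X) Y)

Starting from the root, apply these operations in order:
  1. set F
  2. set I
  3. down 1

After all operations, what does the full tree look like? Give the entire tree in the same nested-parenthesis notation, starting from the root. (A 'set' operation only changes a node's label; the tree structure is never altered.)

Answer: I(H(M R X) Y)

Derivation:
Step 1 (set F): focus=F path=root depth=0 children=['H', 'Y'] (at root)
Step 2 (set I): focus=I path=root depth=0 children=['H', 'Y'] (at root)
Step 3 (down 1): focus=Y path=1 depth=1 children=[] left=['H'] right=[] parent=I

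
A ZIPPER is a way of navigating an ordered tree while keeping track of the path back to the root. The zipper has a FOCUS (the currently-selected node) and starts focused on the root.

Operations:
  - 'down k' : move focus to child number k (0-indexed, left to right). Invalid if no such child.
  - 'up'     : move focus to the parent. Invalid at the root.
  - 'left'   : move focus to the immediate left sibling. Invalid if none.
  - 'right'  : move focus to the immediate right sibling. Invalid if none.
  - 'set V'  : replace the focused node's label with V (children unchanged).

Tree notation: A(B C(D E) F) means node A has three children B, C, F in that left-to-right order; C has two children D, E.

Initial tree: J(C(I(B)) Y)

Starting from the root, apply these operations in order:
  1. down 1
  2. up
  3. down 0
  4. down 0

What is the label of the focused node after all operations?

Answer: I

Derivation:
Step 1 (down 1): focus=Y path=1 depth=1 children=[] left=['C'] right=[] parent=J
Step 2 (up): focus=J path=root depth=0 children=['C', 'Y'] (at root)
Step 3 (down 0): focus=C path=0 depth=1 children=['I'] left=[] right=['Y'] parent=J
Step 4 (down 0): focus=I path=0/0 depth=2 children=['B'] left=[] right=[] parent=C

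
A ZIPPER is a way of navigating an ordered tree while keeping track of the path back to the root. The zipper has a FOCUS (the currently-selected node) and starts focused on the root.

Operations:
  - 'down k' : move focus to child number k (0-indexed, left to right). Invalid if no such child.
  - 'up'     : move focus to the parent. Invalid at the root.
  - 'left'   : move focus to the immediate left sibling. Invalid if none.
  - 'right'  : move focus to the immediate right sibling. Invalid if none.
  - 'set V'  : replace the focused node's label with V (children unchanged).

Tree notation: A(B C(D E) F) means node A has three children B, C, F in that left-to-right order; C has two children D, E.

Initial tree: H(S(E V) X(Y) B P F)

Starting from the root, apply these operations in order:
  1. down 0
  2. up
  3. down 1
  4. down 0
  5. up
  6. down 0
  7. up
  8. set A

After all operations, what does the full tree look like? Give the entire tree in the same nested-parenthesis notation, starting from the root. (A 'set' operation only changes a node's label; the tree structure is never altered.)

Answer: H(S(E V) A(Y) B P F)

Derivation:
Step 1 (down 0): focus=S path=0 depth=1 children=['E', 'V'] left=[] right=['X', 'B', 'P', 'F'] parent=H
Step 2 (up): focus=H path=root depth=0 children=['S', 'X', 'B', 'P', 'F'] (at root)
Step 3 (down 1): focus=X path=1 depth=1 children=['Y'] left=['S'] right=['B', 'P', 'F'] parent=H
Step 4 (down 0): focus=Y path=1/0 depth=2 children=[] left=[] right=[] parent=X
Step 5 (up): focus=X path=1 depth=1 children=['Y'] left=['S'] right=['B', 'P', 'F'] parent=H
Step 6 (down 0): focus=Y path=1/0 depth=2 children=[] left=[] right=[] parent=X
Step 7 (up): focus=X path=1 depth=1 children=['Y'] left=['S'] right=['B', 'P', 'F'] parent=H
Step 8 (set A): focus=A path=1 depth=1 children=['Y'] left=['S'] right=['B', 'P', 'F'] parent=H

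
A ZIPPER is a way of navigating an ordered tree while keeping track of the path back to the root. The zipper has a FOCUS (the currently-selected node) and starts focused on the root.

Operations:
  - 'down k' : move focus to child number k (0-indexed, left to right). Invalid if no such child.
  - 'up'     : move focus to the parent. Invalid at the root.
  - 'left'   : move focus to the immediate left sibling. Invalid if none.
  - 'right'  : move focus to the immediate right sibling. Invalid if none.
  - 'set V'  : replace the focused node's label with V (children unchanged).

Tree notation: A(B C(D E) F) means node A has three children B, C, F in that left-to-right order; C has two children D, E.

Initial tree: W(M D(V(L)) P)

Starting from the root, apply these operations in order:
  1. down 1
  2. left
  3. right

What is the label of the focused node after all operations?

Step 1 (down 1): focus=D path=1 depth=1 children=['V'] left=['M'] right=['P'] parent=W
Step 2 (left): focus=M path=0 depth=1 children=[] left=[] right=['D', 'P'] parent=W
Step 3 (right): focus=D path=1 depth=1 children=['V'] left=['M'] right=['P'] parent=W

Answer: D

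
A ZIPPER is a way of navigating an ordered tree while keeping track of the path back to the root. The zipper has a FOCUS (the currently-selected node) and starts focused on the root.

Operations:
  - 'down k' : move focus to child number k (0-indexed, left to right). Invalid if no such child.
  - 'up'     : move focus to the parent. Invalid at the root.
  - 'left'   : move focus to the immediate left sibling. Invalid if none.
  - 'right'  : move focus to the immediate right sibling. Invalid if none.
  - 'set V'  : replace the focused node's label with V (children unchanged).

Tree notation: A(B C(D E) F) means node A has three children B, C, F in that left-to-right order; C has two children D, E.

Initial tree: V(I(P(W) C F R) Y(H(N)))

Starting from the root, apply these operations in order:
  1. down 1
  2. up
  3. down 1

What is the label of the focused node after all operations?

Step 1 (down 1): focus=Y path=1 depth=1 children=['H'] left=['I'] right=[] parent=V
Step 2 (up): focus=V path=root depth=0 children=['I', 'Y'] (at root)
Step 3 (down 1): focus=Y path=1 depth=1 children=['H'] left=['I'] right=[] parent=V

Answer: Y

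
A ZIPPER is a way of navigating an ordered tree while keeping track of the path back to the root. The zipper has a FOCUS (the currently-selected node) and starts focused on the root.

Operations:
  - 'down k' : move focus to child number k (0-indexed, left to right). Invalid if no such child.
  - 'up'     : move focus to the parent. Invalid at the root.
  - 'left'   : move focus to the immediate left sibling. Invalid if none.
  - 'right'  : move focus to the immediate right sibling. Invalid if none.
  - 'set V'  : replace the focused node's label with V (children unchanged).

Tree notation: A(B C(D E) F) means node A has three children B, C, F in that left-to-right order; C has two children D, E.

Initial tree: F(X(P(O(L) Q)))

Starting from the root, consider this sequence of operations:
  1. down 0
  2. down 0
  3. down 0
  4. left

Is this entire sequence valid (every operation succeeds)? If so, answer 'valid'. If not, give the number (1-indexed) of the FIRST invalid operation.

Answer: 4

Derivation:
Step 1 (down 0): focus=X path=0 depth=1 children=['P'] left=[] right=[] parent=F
Step 2 (down 0): focus=P path=0/0 depth=2 children=['O', 'Q'] left=[] right=[] parent=X
Step 3 (down 0): focus=O path=0/0/0 depth=3 children=['L'] left=[] right=['Q'] parent=P
Step 4 (left): INVALID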